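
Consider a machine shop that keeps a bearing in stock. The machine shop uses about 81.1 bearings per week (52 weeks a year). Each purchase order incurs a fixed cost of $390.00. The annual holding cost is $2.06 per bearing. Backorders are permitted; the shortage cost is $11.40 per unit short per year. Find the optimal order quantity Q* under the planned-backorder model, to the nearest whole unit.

Annual demand D = 81.1 × 52 = 4,217.2.
With planned backorders, Q* = √(2DS/H) · √((H+B)/B).
√(2DS/H) = √(2 × 4,217.2 × 390 / 2.06) = 1263.647.
√((H+B)/B) = √((2.06+11.4)/11.4) = 1.0866.
Q* ≈ 1373.080.

Q* ≈ 1,373 bearings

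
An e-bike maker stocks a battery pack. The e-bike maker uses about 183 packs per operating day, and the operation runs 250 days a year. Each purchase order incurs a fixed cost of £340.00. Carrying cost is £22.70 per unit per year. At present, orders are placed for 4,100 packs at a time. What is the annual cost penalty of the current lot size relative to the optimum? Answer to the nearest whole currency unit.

Annual demand D = 183 × 250 = 45,750.
EOQ = √(2DS/H) = √(2 × 45,750 × 340 / 22.7) ≈ 1170.68.
Cost at Q* = (D/Q*)S + (Q*/2)H = √(2DSH) ≈ £26,574.37.
Cost at Q = 4,100: (45,750/4,100)×340 + (4,100/2)×22.7 = £3,793.90 + £46,535.00 = £50,328.90.
Excess = £50,328.90 − £26,574.37 = £23,754.54.

Extra cost ≈ £23,755 per year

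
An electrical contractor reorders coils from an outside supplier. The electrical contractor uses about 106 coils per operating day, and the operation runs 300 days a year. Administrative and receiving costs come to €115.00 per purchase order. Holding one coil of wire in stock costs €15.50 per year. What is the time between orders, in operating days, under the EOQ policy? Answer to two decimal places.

Annual demand D = 106 × 300 = 31,800.
Q* = √(2DS/H) = √(2 × 31,800 × 115 / 15.5) ≈ 686.93.
Cycle time = Q*/D × 300 = 686.93 / 31,800 × 300 ≈ 6.480 days.

T ≈ 6.48 days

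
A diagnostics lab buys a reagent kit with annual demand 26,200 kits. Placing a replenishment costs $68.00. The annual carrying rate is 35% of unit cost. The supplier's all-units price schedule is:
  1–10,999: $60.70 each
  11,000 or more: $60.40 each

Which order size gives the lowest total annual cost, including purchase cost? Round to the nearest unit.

Q* ≈ 410 kits

Holding cost per unit per year at price C is H = 0.35·C.
For each price level, check whether its EOQ is feasible; otherwise the best quantity at that price is the breakpoint.
EOQ at $60.70 = 409.5 (feasible in tier 1): TC = 26,200×$60.70 + (26,200/409.5)×68 + (409.5/2)×0.35×$60.70 = $1,599,040.59.
EOQ at $60.40 = 410.6 < 11000, so use break Q=11000: TC = 26,200×$60.40 + (26,200/11000.0)×68 + (11000.0/2)×0.35×$60.40 = $1,698,911.96.
Lowest total cost is $1,599,040.59 at Q = 409.5.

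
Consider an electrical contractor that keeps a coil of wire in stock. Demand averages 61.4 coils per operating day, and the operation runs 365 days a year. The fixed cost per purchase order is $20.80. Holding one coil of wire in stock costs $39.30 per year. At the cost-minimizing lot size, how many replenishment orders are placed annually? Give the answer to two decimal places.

Annual demand D = 61.4 × 365 = 22,411.
EOQ = √(2DS/H) = √(2 × 22,411 × 20.8 / 39.3) ≈ 154.02.
Orders per year = D / Q* = 22,411 / 154.02 ≈ 145.506.

N ≈ 145.51 orders per year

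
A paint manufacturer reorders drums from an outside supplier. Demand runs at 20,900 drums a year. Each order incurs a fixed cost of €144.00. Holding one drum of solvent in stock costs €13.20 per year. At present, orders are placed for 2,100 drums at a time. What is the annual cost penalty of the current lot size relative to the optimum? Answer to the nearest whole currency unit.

EOQ = √(2DS/H) = √(2 × 20,900 × 144 / 13.2) ≈ 675.28.
Cost at Q* = (D/Q*)S + (Q*/2)H = √(2DSH) ≈ €8,913.67.
Cost at Q = 2,100: (20,900/2,100)×144 + (2,100/2)×13.2 = €1,433.14 + €13,860.00 = €15,293.14.
Excess = €15,293.14 − €8,913.67 = €6,379.48.

Extra cost ≈ €6,379 per year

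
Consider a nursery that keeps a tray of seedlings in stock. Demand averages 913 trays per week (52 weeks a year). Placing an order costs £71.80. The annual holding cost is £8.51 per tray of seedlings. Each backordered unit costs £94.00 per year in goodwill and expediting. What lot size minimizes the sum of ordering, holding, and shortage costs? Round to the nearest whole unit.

Annual demand D = 913 × 52 = 47,476.
With planned backorders, Q* = √(2DS/H) · √((H+B)/B).
√(2DS/H) = √(2 × 47,476 × 71.8 / 8.51) = 895.055.
√((H+B)/B) = √((8.51+94)/94) = 1.0443.
Q* ≈ 934.692.

Q* ≈ 935 trays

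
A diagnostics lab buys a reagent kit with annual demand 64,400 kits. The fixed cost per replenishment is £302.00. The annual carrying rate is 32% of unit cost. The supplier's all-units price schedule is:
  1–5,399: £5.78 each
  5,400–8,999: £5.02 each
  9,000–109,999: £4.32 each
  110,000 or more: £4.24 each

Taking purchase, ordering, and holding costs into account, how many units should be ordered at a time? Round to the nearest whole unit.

Q* ≈ 9,000 kits

Holding cost per unit per year at price C is H = 0.32·C.
Candidates are each tier's EOQ (if it falls in that tier) and each price-break quantity.
EOQ at £5.78 = 4585.9 (feasible in tier 1): TC = 64,400×£5.78 + (64,400/4585.9)×302 + (4585.9/2)×0.32×£5.78 = £380,714.04.
EOQ at £5.02 = 4920.8 < 5400, so use break Q=5400: TC = 64,400×£5.02 + (64,400/5400.0)×302 + (5400.0/2)×0.32×£5.02 = £331,226.91.
EOQ at £4.32 = 5304.5 < 9000, so use break Q=9000: TC = 64,400×£4.32 + (64,400/9000.0)×302 + (9000.0/2)×0.32×£4.32 = £286,589.78.
EOQ at £4.24 = 5354.3 < 110000, so use break Q=110000: TC = 64,400×£4.24 + (64,400/110000.0)×302 + (110000.0/2)×0.32×£4.24 = £347,856.81.
Lowest total cost is £286,589.78 at Q = 9000.0.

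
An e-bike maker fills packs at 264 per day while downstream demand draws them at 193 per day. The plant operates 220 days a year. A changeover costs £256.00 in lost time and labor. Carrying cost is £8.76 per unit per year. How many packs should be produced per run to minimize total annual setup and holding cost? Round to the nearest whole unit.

Annual demand D = 193 × 220 = 42,460.
Production build-up factor (1 − d/p) = 1 − 193/264 = 0.2689.
Q* = √(2DS / (H(1 − d/p))) = √(2 × 42,460 × 256 / (8.76 × 0.2689)).
= √(21,739,520 / 2.3559) ≈ 3037.706.

Q* ≈ 3,038 packs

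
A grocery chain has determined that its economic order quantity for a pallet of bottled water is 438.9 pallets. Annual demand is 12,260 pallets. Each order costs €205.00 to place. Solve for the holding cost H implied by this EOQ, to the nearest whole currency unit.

H ≈ €26

Squaring Q* = √(2DS/H) gives Q*² = 2DS/H.
From Q* = √(2DS/H): H = 2DS / Q*² = 2 × 12,260 × 205 / 438.9² = 26.0942.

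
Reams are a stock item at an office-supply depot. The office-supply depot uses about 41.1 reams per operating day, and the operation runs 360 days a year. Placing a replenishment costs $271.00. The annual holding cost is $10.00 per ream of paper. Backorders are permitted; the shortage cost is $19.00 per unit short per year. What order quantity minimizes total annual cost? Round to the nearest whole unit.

Annual demand D = 41.1 × 360 = 14,796.
With planned backorders, Q* = √(2DS/H) · √((H+B)/B).
√(2DS/H) = √(2 × 14,796 × 271 / 10) = 895.513.
√((H+B)/B) = √((10+19)/19) = 1.2354.
Q* ≈ 1106.354.

Q* ≈ 1,106 reams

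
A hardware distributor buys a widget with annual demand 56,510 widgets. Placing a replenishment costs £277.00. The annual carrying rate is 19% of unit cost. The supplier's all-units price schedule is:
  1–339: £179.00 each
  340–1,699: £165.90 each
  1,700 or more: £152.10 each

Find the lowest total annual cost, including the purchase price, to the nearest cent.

Holding cost per unit per year at price C is H = 0.19·C.
Evaluate total cost at each tier's feasible EOQ or, if the EOQ is below the tier, at the tier's minimum quantity.
Tier 1 (£179.00): EOQ = 959.4 exceeds tier's upper bound 339, so this tier is dominated.
EOQ at £165.90 = 996.6 (feasible in tier 2): TC = 56,510×£165.90 + (56,510/996.6)×277 + (996.6/2)×0.19×£165.90 = £9,406,422.59.
EOQ at £152.10 = 1040.8 < 1700, so use break Q=1700: TC = 56,510×£152.10 + (56,510/1700.0)×277 + (1700.0/2)×0.19×£152.10 = £8,628,942.96.
Lowest total cost among the candidates is at Q = 1700.0.

TC* ≈ £8,628,942.96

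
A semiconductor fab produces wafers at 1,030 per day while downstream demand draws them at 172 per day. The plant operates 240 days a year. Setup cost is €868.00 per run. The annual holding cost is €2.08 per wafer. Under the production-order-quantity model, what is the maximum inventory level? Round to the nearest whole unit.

Annual demand D = 172 × 240 = 41,280.
Production build-up factor (1 − d/p) = 1 − 172/1,030 = 0.8330.
Q* = √(2DS / (H(1 − d/p))) = √(2 × 41,280 × 868 / (2.08 × 0.8330)).
= √(71,662,080 / 1.7327) ≈ 6431.141.
Maximum inventory = Q*(1 − d/p) = 6431.141 × 0.8330 ≈ 5357.203.

I_max ≈ 5,357 wafers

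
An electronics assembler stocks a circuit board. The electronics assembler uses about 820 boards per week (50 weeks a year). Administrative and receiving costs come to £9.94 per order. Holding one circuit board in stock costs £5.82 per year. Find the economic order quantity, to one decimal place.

Annual demand D = 820 × 50 = 41,000.
EOQ = √(2DS / H) = √(2 × 41,000 × 9.94 / 5.82).
= √(815,080 / 5.82) = √140,048.11 ≈ 374.230.

Q* ≈ 374.2 boards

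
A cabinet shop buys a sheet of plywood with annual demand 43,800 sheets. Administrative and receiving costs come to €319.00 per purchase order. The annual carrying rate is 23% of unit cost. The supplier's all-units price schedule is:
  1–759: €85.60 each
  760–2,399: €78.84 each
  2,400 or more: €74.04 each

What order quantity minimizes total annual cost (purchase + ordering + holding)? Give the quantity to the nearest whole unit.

Q* ≈ 2,400 sheets

Holding cost per unit per year at price C is H = 0.23·C.
Evaluate total cost at each tier's feasible EOQ or, if the EOQ is below the tier, at the tier's minimum quantity.
Tier 1 (€85.60): EOQ = 1191.4 exceeds tier's upper bound 759, so this tier is dominated.
EOQ at €78.84 = 1241.4 (feasible in tier 2): TC = 43,800×€78.84 + (43,800/1241.4)×319 + (1241.4/2)×0.23×€78.84 = €3,475,702.47.
EOQ at €74.04 = 1281.0 < 2400, so use break Q=2400: TC = 43,800×€74.04 + (43,800/2400.0)×319 + (2400.0/2)×0.23×€74.04 = €3,269,208.79.
Lowest total cost is €3,269,208.79 at Q = 2400.0.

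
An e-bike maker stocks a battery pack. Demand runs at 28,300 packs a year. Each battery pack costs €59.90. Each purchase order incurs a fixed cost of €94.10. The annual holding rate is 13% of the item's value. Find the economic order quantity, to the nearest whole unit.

Q* ≈ 827 packs

Holding cost H = 0.13 × €59.90 = €7.7870 per unit per year.
EOQ = √(2DS / H) = √(2 × 28,300 × 94.1 / 7.787).
= √(5,326,060 / 7.787) = √683,968.152 ≈ 827.024.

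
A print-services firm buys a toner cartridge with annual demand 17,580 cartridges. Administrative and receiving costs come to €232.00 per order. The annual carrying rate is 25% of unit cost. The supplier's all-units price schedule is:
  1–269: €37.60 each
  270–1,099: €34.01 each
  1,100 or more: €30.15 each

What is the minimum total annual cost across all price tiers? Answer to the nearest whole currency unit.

Holding cost per unit per year at price C is H = 0.25·C.
Candidates are each tier's EOQ (if it falls in that tier) and each price-break quantity.
Tier 1 (€37.60): EOQ = 931.5 exceeds tier's upper bound 269, so this tier is dominated.
EOQ at €34.01 = 979.5 (feasible in tier 2): TC = 17,580×€34.01 + (17,580/979.5)×232 + (979.5/2)×0.25×€34.01 = €606,223.82.
EOQ at €30.15 = 1040.3 < 1100, so use break Q=1100: TC = 17,580×€30.15 + (17,580/1100.0)×232 + (1100.0/2)×0.25×€30.15 = €537,890.41.
Lowest total cost among the candidates is at Q = 1100.0.

TC* ≈ €537,890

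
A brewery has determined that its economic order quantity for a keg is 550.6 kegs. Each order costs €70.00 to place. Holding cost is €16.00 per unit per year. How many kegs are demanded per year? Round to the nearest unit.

Squaring Q* = √(2DS/H) gives Q*² = 2DS/H.
From Q* = √(2DS/H): D = Q*²H / (2S) = 550.6² × 16 / (2 × 70) = 34646.898.

D ≈ 34,647 kegs per year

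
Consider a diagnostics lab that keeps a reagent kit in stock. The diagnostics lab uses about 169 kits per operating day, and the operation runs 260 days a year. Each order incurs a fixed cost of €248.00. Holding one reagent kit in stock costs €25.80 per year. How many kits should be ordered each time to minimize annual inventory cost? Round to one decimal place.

Q* ≈ 919.1 kits

Annual demand D = 169 × 260 = 43,940.
EOQ = √(2DS / H) = √(2 × 43,940 × 248 / 25.8).
= √(21,794,240 / 25.8) = √844,737.9845 ≈ 919.096.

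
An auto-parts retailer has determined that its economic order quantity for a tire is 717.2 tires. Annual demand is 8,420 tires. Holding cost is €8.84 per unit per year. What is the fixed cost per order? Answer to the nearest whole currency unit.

Invert the EOQ relation Q*² = 2DS/H.
From Q* = √(2DS/H): S = Q*²H / (2D) = 717.2² × 8.84 / (2 × 8,420) = 270.0168.

S ≈ €270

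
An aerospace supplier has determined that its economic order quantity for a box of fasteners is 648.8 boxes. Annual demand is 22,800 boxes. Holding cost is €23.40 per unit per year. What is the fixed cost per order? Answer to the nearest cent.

S ≈ €216.01

The basic EOQ model gives Q* = √(2DS/H); rearrange for the unknown.
From Q* = √(2DS/H): S = Q*²H / (2D) = 648.8² × 23.4 / (2 × 22,800) = 216.0094.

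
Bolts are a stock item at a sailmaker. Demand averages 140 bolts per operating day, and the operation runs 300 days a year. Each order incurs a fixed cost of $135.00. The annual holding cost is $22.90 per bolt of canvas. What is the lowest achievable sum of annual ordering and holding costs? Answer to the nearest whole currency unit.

Annual demand D = 140 × 300 = 42,000.
The optimal lot size = √(2DS/H) = √(2 × 42,000 × 135 / 22.9) ≈ 703.70.
At Q*, ordering cost (D/Q*)S equals holding cost (Q*/2)H, each = √(DSH/2).
Minimum total = √(2DSH) = √(2 × 42,000 × 135 × 22.9) ≈ 16114.776.

TC* ≈ $16,115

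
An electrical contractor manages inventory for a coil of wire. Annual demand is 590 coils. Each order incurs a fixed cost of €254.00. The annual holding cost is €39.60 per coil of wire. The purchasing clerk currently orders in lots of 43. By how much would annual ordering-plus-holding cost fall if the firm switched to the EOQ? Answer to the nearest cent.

EOQ = √(2DS/H) = √(2 × 590 × 254 / 39.6) ≈ 87.00.
Cost at Q* = (D/Q*)S + (Q*/2)H = √(2DSH) ≈ €3,445.13.
Cost at Q = 43: (590/43)×254 + (43/2)×39.6 = €3,485.12 + €851.40 = €4,336.52.
Excess = €4,336.52 − €3,445.13 = €891.39.

Extra cost ≈ €891.39 per year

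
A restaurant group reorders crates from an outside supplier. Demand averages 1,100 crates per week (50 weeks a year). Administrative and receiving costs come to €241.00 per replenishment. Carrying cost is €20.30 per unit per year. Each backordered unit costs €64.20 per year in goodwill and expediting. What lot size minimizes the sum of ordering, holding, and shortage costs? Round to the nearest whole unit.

Annual demand D = 1,100 × 50 = 55,000.
With planned backorders, Q* = √(2DS/H) · √((H+B)/B).
√(2DS/H) = √(2 × 55,000 × 241 / 20.3) = 1142.765.
√((H+B)/B) = √((20.3+64.2)/64.2) = 1.1473.
Q* ≈ 1311.045.

Q* ≈ 1,311 crates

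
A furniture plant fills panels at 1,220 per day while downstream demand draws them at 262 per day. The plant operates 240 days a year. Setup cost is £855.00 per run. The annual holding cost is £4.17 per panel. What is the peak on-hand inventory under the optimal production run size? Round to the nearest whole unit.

I_max ≈ 4,500 panels

Annual demand D = 262 × 240 = 62,880.
Production build-up factor (1 − d/p) = 1 − 262/1,220 = 0.7852.
Q* = √(2DS / (H(1 − d/p))) = √(2 × 62,880 × 855 / (4.17 × 0.7852)).
= √(107,524,800 / 3.2745) ≈ 5730.380.
Maximum inventory = Q*(1 − d/p) = 5730.380 × 0.7852 ≈ 4499.758.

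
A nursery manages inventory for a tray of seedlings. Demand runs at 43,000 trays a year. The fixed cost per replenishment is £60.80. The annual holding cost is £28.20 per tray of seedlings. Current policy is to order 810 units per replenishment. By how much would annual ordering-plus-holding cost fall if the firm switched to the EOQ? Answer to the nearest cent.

EOQ = √(2DS/H) = √(2 × 43,000 × 60.8 / 28.2) ≈ 430.60.
Cost at Q* = (D/Q*)S + (Q*/2)H = √(2DSH) ≈ £12,142.99.
Cost at Q = 810: (43,000/810)×60.8 + (810/2)×28.2 = £3,227.65 + £11,421.00 = £14,648.65.
Excess = £14,648.65 − £12,142.99 = £2,505.67.

Extra cost ≈ £2,505.67 per year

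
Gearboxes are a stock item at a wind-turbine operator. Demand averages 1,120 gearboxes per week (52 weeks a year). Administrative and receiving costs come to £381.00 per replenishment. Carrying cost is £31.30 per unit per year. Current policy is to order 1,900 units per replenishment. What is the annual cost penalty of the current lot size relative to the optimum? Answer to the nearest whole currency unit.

Annual demand D = 1,120 × 52 = 58,240.
EOQ = √(2DS/H) = √(2 × 58,240 × 381 / 31.3) ≈ 1190.74.
Cost at Q* = (D/Q*)S + (Q*/2)H = √(2DSH) ≈ £37,270.08.
Cost at Q = 1,900: (58,240/1,900)×381 + (1,900/2)×31.3 = £11,678.65 + £29,735.00 = £41,413.65.
Excess = £41,413.65 − £37,270.08 = £4,143.57.

Extra cost ≈ £4,144 per year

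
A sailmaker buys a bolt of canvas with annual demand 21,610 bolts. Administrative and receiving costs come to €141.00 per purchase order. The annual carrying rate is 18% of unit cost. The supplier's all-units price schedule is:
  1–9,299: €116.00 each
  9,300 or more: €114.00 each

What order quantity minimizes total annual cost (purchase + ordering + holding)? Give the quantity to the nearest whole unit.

Q* ≈ 540 bolts

Holding cost per unit per year at price C is H = 0.18·C.
Candidates are each tier's EOQ (if it falls in that tier) and each price-break quantity.
EOQ at €116.00 = 540.2 (feasible in tier 1): TC = 21,610×€116.00 + (21,610/540.2)×141 + (540.2/2)×0.18×€116.00 = €2,518,040.21.
EOQ at €114.00 = 545.0 < 9300, so use break Q=9300: TC = 21,610×€114.00 + (21,610/9300.0)×141 + (9300.0/2)×0.18×€114.00 = €2,559,285.64.
Lowest total cost is €2,518,040.21 at Q = 540.2.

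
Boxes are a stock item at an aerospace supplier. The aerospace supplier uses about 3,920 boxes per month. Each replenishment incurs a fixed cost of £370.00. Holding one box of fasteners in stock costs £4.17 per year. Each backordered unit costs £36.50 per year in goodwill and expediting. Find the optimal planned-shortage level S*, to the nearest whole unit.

S* ≈ 313 boxes

Annual demand D = 3,920 × 12 = 47,040.
With planned backorders, Q* = √(2DS/H) · √((H+B)/B).
√(2DS/H) = √(2 × 47,040 × 370 / 4.17) = 2889.226.
√((H+B)/B) = √((4.17+36.5)/36.5) = 1.0556.
Q* ≈ 3049.805.
S* = Q* · H/(H+B) = 3049.805 × 4.17/40.67 ≈ 312.704.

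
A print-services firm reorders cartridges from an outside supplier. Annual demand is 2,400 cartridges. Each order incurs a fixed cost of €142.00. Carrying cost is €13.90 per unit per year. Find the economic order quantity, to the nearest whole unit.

Q* ≈ 221 cartridges

EOQ = √(2DS / H) = √(2 × 2,400 × 142 / 13.9).
= √(681,600 / 13.9) = √49,035.9712 ≈ 221.441.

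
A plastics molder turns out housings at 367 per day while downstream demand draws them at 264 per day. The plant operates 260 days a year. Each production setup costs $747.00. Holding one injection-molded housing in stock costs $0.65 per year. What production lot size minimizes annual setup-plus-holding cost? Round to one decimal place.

Q* ≈ 23,709.5 housings

Annual demand D = 264 × 260 = 68,640.
Production build-up factor (1 − d/p) = 1 − 264/367 = 0.2807.
Q* = √(2DS / (H(1 − d/p))) = √(2 × 68,640 × 747 / (0.65 × 0.2807)).
= √(102,548,160 / 0.1824) ≈ 23709.461.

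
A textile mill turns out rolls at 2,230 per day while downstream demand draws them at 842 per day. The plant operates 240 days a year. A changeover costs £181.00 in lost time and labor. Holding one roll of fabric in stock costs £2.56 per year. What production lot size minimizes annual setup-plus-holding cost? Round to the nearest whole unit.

Annual demand D = 842 × 240 = 202,080.
Production build-up factor (1 − d/p) = 1 − 842/2,230 = 0.6224.
Q* = √(2DS / (H(1 − d/p))) = √(2 × 202,080 × 181 / (2.56 × 0.6224)).
= √(73,152,960 / 1.5934) ≈ 6775.692.

Q* ≈ 6,776 rolls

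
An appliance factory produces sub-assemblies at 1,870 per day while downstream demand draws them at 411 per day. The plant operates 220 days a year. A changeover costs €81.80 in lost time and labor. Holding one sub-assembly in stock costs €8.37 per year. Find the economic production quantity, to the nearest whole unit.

Q* ≈ 1,505 sub-assemblies

Annual demand D = 411 × 220 = 90,420.
Production build-up factor (1 − d/p) = 1 − 411/1,870 = 0.7802.
Q* = √(2DS / (H(1 − d/p))) = √(2 × 90,420 × 81.8 / (8.37 × 0.7802)).
= √(14,792,712 / 6.5304) ≈ 1505.062.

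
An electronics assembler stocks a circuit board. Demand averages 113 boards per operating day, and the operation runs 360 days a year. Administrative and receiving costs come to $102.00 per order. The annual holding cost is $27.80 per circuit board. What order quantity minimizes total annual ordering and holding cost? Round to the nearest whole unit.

Q* ≈ 546 boards

Annual demand D = 113 × 360 = 40,680.
EOQ = √(2DS / H) = √(2 × 40,680 × 102 / 27.8).
= √(8,298,720 / 27.8) = √298,515.1079 ≈ 546.365.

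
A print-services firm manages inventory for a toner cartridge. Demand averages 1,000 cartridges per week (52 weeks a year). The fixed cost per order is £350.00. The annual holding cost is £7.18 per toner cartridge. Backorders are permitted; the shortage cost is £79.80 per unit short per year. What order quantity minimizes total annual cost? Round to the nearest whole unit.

Q* ≈ 2,351 cartridges

Annual demand D = 1,000 × 52 = 52,000.
With planned backorders, Q* = √(2DS/H) · √((H+B)/B).
√(2DS/H) = √(2 × 52,000 × 350 / 7.18) = 2251.586.
√((H+B)/B) = √((7.18+79.8)/79.8) = 1.0440.
Q* ≈ 2350.697.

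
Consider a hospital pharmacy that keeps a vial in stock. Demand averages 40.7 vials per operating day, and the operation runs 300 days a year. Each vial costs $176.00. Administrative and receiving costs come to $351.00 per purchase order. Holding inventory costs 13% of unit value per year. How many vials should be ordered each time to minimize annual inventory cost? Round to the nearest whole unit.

Q* ≈ 612 vials

Annual demand D = 40.7 × 300 = 12,210.
Holding cost H = 0.13 × $176.00 = $22.8800 per unit per year.
EOQ = √(2DS / H) = √(2 × 12,210 × 351 / 22.88).
= √(8,571,420 / 22.88) = √374,625 ≈ 612.066.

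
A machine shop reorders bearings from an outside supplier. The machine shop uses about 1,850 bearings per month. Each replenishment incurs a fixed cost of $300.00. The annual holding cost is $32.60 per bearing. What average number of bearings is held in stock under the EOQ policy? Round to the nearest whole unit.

Average inventory ≈ 320 bearings

Annual demand D = 1,850 × 12 = 22,200.
The optimal lot size = √(2DS/H) = √(2 × 22,200 × 300 / 32.6) ≈ 639.21.
Average inventory = Q*/2 ≈ 639.21 / 2 = 319.605.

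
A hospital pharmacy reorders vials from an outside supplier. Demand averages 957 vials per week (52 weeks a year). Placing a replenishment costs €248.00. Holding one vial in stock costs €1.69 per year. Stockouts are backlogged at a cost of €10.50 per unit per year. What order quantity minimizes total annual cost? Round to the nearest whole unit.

Annual demand D = 957 × 52 = 49,764.
With planned backorders, Q* = √(2DS/H) · √((H+B)/B).
√(2DS/H) = √(2 × 49,764 × 248 / 1.69) = 3821.687.
√((H+B)/B) = √((1.69+10.5)/10.5) = 1.0775.
Q* ≈ 4117.772.

Q* ≈ 4,118 vials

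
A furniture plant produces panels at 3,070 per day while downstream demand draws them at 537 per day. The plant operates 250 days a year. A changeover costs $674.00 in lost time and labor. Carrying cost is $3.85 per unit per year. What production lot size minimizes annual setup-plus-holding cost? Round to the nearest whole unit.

Annual demand D = 537 × 250 = 134,250.
Production build-up factor (1 − d/p) = 1 − 537/3,070 = 0.8251.
Q* = √(2DS / (H(1 − d/p))) = √(2 × 134,250 × 674 / (3.85 × 0.8251)).
= √(180,969,000 / 3.1766) ≈ 7547.851.

Q* ≈ 7,548 panels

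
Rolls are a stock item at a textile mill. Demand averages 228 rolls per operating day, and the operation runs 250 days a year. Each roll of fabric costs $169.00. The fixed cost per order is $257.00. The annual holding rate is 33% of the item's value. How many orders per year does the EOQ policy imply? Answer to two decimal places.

N ≈ 78.64 orders per year

Annual demand D = 228 × 250 = 57,000.
Holding cost H = 0.33 × $169.00 = $55.7700 per unit per year.
The optimal lot size = √(2DS/H) = √(2 × 57,000 × 257 / 55.77) ≈ 724.80.
Orders per year = D / Q* = 57,000 / 724.80 ≈ 78.642.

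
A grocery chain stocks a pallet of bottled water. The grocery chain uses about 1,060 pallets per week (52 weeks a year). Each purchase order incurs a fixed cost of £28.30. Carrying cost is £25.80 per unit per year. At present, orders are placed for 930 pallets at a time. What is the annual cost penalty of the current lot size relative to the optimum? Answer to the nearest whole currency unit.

Annual demand D = 1,060 × 52 = 55,120.
EOQ = √(2DS/H) = √(2 × 55,120 × 28.3 / 25.8) ≈ 347.74.
Cost at Q* = (D/Q*)S + (Q*/2)H = √(2DSH) ≈ £8,971.66.
Cost at Q = 930: (55,120/930)×28.3 + (930/2)×25.8 = £1,677.31 + £11,997.00 = £13,674.31.
Excess = £13,674.31 − £8,971.66 = £4,702.65.

Extra cost ≈ £4,703 per year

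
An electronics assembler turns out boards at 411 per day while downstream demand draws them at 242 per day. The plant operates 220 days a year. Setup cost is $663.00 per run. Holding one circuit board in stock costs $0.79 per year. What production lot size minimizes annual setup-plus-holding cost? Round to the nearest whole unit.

Annual demand D = 242 × 220 = 53,240.
Production build-up factor (1 − d/p) = 1 − 242/411 = 0.4112.
Q* = √(2DS / (H(1 − d/p))) = √(2 × 53,240 × 663 / (0.79 × 0.4112)).
= √(70,596,240 / 0.3248) ≈ 14741.945.

Q* ≈ 14,742 boards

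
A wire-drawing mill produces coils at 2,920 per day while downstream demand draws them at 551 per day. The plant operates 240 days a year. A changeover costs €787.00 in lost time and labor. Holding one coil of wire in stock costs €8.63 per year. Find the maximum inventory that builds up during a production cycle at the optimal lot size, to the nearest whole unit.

I_max ≈ 4,424 coils

Annual demand D = 551 × 240 = 132,240.
Production build-up factor (1 − d/p) = 1 − 551/2,920 = 0.8113.
Q* = √(2DS / (H(1 − d/p))) = √(2 × 132,240 × 787 / (8.63 × 0.8113)).
= √(208,145,760 / 7.0015) ≈ 5452.395.
Maximum inventory = Q*(1 − d/p) = 5452.395 × 0.8113 ≈ 4423.535.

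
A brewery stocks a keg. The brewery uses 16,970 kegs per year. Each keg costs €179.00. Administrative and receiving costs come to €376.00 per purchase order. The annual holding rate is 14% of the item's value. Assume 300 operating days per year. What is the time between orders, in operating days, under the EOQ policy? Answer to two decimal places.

Holding cost H = 0.14 × €179.00 = €25.0600 per unit per year.
Q* = √(2DS/H) = √(2 × 16,970 × 376 / 25.06) ≈ 713.61.
Cycle time = Q*/D × 300 = 713.61 / 16,970 × 300 ≈ 12.615 days.

T ≈ 12.62 days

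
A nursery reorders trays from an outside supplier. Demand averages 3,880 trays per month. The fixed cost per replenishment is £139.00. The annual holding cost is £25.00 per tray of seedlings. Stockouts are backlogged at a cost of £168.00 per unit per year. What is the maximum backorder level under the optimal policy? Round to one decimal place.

S* ≈ 99.9 trays

Annual demand D = 3,880 × 12 = 46,560.
With planned backorders, Q* = √(2DS/H) · √((H+B)/B).
√(2DS/H) = √(2 × 46,560 × 139 / 25) = 719.547.
√((H+B)/B) = √((25+168)/168) = 1.0718.
Q* ≈ 771.228.
S* = Q* · H/(H+B) = 771.228 × 25/193 ≈ 99.900.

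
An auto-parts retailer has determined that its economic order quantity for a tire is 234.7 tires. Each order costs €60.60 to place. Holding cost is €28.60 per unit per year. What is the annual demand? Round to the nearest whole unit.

D ≈ 12,998 tires per year

Invert the EOQ relation Q*² = 2DS/H.
From Q* = √(2DS/H): D = Q*²H / (2S) = 234.7² × 28.6 / (2 × 60.6) = 12998.391.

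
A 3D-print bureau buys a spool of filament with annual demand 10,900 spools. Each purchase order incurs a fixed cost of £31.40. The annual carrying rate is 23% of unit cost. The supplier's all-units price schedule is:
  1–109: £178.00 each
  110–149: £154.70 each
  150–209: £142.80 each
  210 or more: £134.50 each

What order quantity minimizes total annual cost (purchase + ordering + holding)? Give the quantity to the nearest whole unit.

Q* ≈ 210 spools

Holding cost per unit per year at price C is H = 0.23·C.
For each price level, check whether its EOQ is feasible; otherwise the best quantity at that price is the breakpoint.
Tier 1 (£178.00): EOQ = 129.3 exceeds tier's upper bound 109, so this tier is dominated.
EOQ at £154.70 = 138.7 (feasible in tier 2): TC = 10,900×£154.70 + (10,900/138.7)×31.4 + (138.7/2)×0.23×£154.70 = £1,691,165.17.
EOQ at £142.80 = 144.4 < 150, so use break Q=150: TC = 10,900×£142.80 + (10,900/150.0)×31.4 + (150.0/2)×0.23×£142.80 = £1,561,265.03.
EOQ at £134.50 = 148.8 < 210, so use break Q=210: TC = 10,900×£134.50 + (10,900/210.0)×31.4 + (210.0/2)×0.23×£134.50 = £1,470,927.98.
Lowest total cost is £1,470,927.98 at Q = 210.0.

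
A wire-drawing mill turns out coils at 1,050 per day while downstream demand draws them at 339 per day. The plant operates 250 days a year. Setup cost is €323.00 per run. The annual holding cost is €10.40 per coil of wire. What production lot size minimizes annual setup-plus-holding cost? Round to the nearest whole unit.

Annual demand D = 339 × 250 = 84,750.
Production build-up factor (1 − d/p) = 1 − 339/1,050 = 0.6771.
Q* = √(2DS / (H(1 − d/p))) = √(2 × 84,750 × 323 / (10.4 × 0.6771)).
= √(54,748,500 / 7.0423) ≈ 2788.234.

Q* ≈ 2,788 coils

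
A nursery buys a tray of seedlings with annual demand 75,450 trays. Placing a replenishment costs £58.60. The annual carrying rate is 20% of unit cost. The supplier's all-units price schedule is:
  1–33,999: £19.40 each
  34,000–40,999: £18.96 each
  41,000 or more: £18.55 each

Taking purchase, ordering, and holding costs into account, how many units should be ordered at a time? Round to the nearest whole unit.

Holding cost per unit per year at price C is H = 0.20·C.
Candidates are each tier's EOQ (if it falls in that tier) and each price-break quantity.
EOQ at £19.40 = 1509.7 (feasible in tier 1): TC = 75,450×£19.40 + (75,450/1509.7)×58.6 + (1509.7/2)×0.20×£19.40 = £1,469,587.46.
EOQ at £18.96 = 1527.1 < 34000, so use break Q=34000: TC = 75,450×£18.96 + (75,450/34000.0)×58.6 + (34000.0/2)×0.20×£18.96 = £1,495,126.04.
EOQ at £18.55 = 1543.9 < 41000, so use break Q=41000: TC = 75,450×£18.55 + (75,450/41000.0)×58.6 + (41000.0/2)×0.20×£18.55 = £1,475,760.34.
Lowest total cost is £1,469,587.46 at Q = 1509.7.

Q* ≈ 1,510 trays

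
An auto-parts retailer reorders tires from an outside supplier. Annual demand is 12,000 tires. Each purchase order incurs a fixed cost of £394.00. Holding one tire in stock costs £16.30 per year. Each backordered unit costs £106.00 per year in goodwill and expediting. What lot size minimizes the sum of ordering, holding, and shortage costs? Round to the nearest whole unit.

Q* ≈ 818 tires

With planned backorders, Q* = √(2DS/H) · √((H+B)/B).
√(2DS/H) = √(2 × 12,000 × 394 / 16.3) = 761.658.
√((H+B)/B) = √((16.3+106)/106) = 1.0741.
Q* ≈ 818.126.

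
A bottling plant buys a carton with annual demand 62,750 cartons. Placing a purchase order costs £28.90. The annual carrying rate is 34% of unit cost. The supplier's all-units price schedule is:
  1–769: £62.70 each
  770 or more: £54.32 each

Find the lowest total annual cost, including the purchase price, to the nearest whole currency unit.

TC* ≈ £3,418,046

Holding cost per unit per year at price C is H = 0.34·C.
Evaluate total cost at each tier's feasible EOQ or, if the EOQ is below the tier, at the tier's minimum quantity.
EOQ at £62.70 = 412.5 (feasible in tier 1): TC = 62,750×£62.70 + (62,750/412.5)×28.9 + (412.5/2)×0.34×£62.70 = £3,943,218.14.
EOQ at £54.32 = 443.2 < 770, so use break Q=770: TC = 62,750×£54.32 + (62,750/770.0)×28.9 + (770.0/2)×0.34×£54.32 = £3,418,045.65.
Lowest total cost among the candidates is at Q = 770.0.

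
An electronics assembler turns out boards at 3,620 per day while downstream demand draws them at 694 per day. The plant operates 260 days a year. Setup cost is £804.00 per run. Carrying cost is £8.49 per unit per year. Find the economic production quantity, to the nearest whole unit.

Q* ≈ 6,502 boards

Annual demand D = 694 × 260 = 180,440.
Production build-up factor (1 − d/p) = 1 − 694/3,620 = 0.8083.
Q* = √(2DS / (H(1 − d/p))) = √(2 × 180,440 × 804 / (8.49 × 0.8083)).
= √(290,147,520 / 6.8624) ≈ 6502.385.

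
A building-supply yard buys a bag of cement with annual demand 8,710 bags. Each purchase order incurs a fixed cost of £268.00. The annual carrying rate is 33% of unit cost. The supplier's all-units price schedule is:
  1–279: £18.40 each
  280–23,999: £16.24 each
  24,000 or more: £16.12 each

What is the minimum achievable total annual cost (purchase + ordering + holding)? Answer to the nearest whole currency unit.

TC* ≈ £146,452

Holding cost per unit per year at price C is H = 0.33·C.
Candidates are each tier's EOQ (if it falls in that tier) and each price-break quantity.
Tier 1 (£18.40): EOQ = 876.9 exceeds tier's upper bound 279, so this tier is dominated.
EOQ at £16.24 = 933.3 (feasible in tier 2): TC = 8,710×£16.24 + (8,710/933.3)×268 + (933.3/2)×0.33×£16.24 = £146,452.37.
EOQ at £16.12 = 936.8 < 24000, so use break Q=24000: TC = 8,710×£16.12 + (8,710/24000.0)×268 + (24000.0/2)×0.33×£16.12 = £204,337.66.
Lowest total cost among the candidates is at Q = 933.3.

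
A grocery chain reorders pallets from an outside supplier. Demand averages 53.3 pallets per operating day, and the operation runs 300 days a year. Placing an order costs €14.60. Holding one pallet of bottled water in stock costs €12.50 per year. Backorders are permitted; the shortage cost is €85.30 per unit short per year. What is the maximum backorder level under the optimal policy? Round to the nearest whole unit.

S* ≈ 26 pallets

Annual demand D = 53.3 × 300 = 15,990.
With planned backorders, Q* = √(2DS/H) · √((H+B)/B).
√(2DS/H) = √(2 × 15,990 × 14.6 / 12.5) = 193.268.
√((H+B)/B) = √((12.5+85.3)/85.3) = 1.0708.
Q* ≈ 206.945.
S* = Q* · H/(H+B) = 206.945 × 12.5/97.8 ≈ 26.450.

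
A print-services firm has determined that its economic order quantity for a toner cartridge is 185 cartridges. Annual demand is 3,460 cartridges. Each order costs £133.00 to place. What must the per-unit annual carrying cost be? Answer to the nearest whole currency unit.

H ≈ £27

The basic EOQ model gives Q* = √(2DS/H); rearrange for the unknown.
From Q* = √(2DS/H): H = 2DS / Q*² = 2 × 3,460 × 133 / 185² = 26.8915.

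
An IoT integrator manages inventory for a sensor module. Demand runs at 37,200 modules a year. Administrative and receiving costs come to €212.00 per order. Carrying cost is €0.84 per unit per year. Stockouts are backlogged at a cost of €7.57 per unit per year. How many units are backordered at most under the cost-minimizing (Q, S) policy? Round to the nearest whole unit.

S* ≈ 456 modules

With planned backorders, Q* = √(2DS/H) · √((H+B)/B).
√(2DS/H) = √(2 × 37,200 × 212 / 0.84) = 4333.260.
√((H+B)/B) = √((0.84+7.57)/7.57) = 1.0540.
Q* ≈ 4567.355.
S* = Q* · H/(H+B) = 4567.355 × 0.84/8.41 ≈ 456.192.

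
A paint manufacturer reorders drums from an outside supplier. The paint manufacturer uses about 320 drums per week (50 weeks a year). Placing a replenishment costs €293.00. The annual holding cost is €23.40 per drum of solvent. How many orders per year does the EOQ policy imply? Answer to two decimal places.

Annual demand D = 320 × 50 = 16,000.
Q* = √(2DS/H) = √(2 × 16,000 × 293 / 23.4) ≈ 633.00.
Orders per year = D / Q* = 16,000 / 633.00 ≈ 25.277.

N ≈ 25.28 orders per year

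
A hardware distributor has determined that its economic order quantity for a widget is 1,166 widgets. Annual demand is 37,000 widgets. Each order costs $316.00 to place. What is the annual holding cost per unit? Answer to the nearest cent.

The basic EOQ model gives Q* = √(2DS/H); rearrange for the unknown.
From Q* = √(2DS/H): H = 2DS / Q*² = 2 × 37,000 × 316 / 1,166² = 17.1997.

H ≈ $17.20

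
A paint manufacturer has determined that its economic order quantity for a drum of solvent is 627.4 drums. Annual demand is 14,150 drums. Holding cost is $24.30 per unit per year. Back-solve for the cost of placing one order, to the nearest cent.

Invert the EOQ relation Q*² = 2DS/H.
From Q* = √(2DS/H): S = Q*²H / (2D) = 627.4² × 24.3 / (2 × 14,150) = 337.9939.

S ≈ $337.99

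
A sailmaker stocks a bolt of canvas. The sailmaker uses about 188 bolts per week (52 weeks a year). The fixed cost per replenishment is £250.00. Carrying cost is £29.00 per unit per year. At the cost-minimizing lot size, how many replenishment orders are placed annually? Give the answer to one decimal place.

N ≈ 23.8 orders per year

Annual demand D = 188 × 52 = 9,776.
The optimal lot size = √(2DS/H) = √(2 × 9,776 × 250 / 29) ≈ 410.55.
Orders per year = D / Q* = 9,776 / 410.55 ≈ 23.812.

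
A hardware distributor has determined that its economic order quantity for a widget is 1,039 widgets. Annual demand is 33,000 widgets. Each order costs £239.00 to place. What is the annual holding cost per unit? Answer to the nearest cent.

Squaring Q* = √(2DS/H) gives Q*² = 2DS/H.
From Q* = √(2DS/H): H = 2DS / Q*² = 2 × 33,000 × 239 / 1,039² = 14.6120.

H ≈ £14.61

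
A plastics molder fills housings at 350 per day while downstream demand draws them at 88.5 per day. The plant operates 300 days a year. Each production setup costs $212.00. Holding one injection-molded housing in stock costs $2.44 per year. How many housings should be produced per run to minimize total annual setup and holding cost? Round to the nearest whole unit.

Q* ≈ 2,485 housings

Annual demand D = 88.5 × 300 = 26,550.
Production build-up factor (1 − d/p) = 1 − 88.5/350 = 0.7471.
Q* = √(2DS / (H(1 − d/p))) = √(2 × 26,550 × 212 / (2.44 × 0.7471)).
= √(11,257,200 / 1.823) ≈ 2484.955.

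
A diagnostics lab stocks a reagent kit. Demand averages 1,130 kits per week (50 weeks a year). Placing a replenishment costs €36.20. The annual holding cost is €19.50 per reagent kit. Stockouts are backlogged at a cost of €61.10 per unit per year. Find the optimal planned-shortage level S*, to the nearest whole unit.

S* ≈ 127 kits

Annual demand D = 1,130 × 50 = 56,500.
With planned backorders, Q* = √(2DS/H) · √((H+B)/B).
√(2DS/H) = √(2 × 56,500 × 36.2 / 19.5) = 458.011.
√((H+B)/B) = √((19.5+61.1)/61.1) = 1.1485.
Q* ≈ 526.045.
S* = Q* · H/(H+B) = 526.045 × 19.5/80.6 ≈ 127.269.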